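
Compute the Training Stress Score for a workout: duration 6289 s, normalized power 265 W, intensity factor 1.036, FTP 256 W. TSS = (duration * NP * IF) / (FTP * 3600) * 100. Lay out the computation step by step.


Product = 6289 * 265 * 1.036 = 1726582.06
Base = 256 * 3600 = 921600
TSS = 1726582.06 / 921600 * 100 = 187.35

187.35 TSS


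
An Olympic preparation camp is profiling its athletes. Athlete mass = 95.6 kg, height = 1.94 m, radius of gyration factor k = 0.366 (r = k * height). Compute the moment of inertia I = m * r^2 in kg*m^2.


r = k * height = 0.366 * 1.94 = 0.71004 m
r^2 = 0.71004^2 = 0.504157
I = 95.6 * 0.504157 = 48.197 kg*m^2

48.197 kg*m^2


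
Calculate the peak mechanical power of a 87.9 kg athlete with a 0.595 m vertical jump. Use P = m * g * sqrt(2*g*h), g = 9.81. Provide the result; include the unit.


First, sqrt(2gh) = sqrt(2 * 9.81 * 0.595)
= sqrt(11.6739) = 3.416709 m/s
Power = 87.9 * 9.81 * 3.416709 = 2946.22 W

2946.22 W


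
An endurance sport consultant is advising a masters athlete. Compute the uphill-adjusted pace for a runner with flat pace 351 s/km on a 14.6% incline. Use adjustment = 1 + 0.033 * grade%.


Adjustment factor = 1 + 0.033 * 14.6 = 1.4818
Grade-adjusted pace = 351 * 1.4818 = 520.11 s/km

520.11 s/km


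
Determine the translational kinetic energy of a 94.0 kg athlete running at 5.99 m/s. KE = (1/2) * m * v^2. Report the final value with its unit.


KE = 0.5 * m * v^2
= 0.5 * 94.0 * 5.99^2
= 0.5 * 94.0 * 35.8801
= 1686.36 J

1686.36 J


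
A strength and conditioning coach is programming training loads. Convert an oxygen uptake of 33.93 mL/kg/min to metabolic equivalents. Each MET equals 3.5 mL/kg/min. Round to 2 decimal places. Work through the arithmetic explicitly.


One MET = 3.5 mL/kg/min
Number of METs = 33.93 / 3.5
= 9.69 METs

9.69 METs


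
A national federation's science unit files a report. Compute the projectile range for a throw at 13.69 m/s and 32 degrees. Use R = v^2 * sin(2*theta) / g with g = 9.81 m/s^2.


Two times the angle = 64 degrees
sin(64) = 0.898794
R = 187.4161 * 0.898794 / 9.81 = 17.171 m

17.171 m


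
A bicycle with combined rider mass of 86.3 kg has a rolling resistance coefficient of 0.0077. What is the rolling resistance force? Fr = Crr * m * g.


Fr = 0.0077 * 86.3 * 9.81
= 0.66451 * 9.81
= 6.519 N

6.519 N


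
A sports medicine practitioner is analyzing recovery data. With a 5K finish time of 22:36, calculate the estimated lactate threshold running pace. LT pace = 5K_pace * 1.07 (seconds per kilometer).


Race duration = 1356 s for 5 km
Average pace = 1356 / 5 = 271.2 s/km
LT pace = 271.2 * 1.07
= 290.18 s/km

290.18 s/km


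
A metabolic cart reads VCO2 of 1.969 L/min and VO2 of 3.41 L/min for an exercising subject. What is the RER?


RER = VCO2 / VO2 = 1.969 / 3.41 = 0.5774

0.5774


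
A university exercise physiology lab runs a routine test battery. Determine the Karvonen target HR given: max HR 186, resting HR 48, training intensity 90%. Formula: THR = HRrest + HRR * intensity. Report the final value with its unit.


HRR = HRmax - HRrest = 186 - 48 = 138
THR = 48 + 138 * 0.9
= 172.2 bpm

172.2 bpm


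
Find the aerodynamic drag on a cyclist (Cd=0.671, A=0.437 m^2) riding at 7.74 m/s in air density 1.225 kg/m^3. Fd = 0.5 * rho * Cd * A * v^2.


Fd = 0.5 * 1.225 * 0.671 * 0.437 * 7.74^2
= 0.5 * 1.225 * 0.671 * 0.437 * 59.9076
= 10.759 N

10.759 N


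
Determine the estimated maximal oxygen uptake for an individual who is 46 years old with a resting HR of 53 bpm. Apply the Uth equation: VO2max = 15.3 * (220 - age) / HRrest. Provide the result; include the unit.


HRmax = 220 - 46 = 174
VO2max = 15.3 * (174 / 53)
= 15.3 * 3.283
= 50.23 mL/kg/min

50.23 mL/kg/min


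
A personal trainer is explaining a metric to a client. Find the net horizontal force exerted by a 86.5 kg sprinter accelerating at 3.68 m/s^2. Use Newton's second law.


Newton's second law: F = m * a
F = 86.5 * 3.68 = 318.32 N

318.32 N


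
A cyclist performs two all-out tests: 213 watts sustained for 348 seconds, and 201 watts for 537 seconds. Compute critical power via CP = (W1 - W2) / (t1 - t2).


W1 = P1 * t1 = 213 * 348 = 74124 J
W2 = P2 * t2 = 201 * 537 = 107937 J
CP = (74124 - 107937) / (348 - 537)
= 178.9 W

178.9 W


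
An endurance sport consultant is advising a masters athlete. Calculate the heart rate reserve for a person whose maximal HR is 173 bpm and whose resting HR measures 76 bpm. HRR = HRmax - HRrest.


HRmax = 173 bpm
HRrest = 76 bpm
HRR = 173 - 76 = 97 bpm

97 bpm


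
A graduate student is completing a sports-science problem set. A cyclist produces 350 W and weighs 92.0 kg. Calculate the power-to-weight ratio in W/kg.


P/W = power / mass
= 350 / 92.0
= 3.804 W/kg

3.804 W/kg


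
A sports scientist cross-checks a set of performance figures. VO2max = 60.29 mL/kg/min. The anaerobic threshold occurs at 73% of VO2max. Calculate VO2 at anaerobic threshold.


AT fraction = 73 / 100 = 0.73
AT VO2 = 60.29 * 0.73
= 44.01 mL/kg/min

44.01 mL/kg/min


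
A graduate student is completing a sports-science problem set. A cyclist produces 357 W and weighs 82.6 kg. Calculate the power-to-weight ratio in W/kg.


P/W = power / mass
= 357 / 82.6
= 4.322 W/kg

4.322 W/kg


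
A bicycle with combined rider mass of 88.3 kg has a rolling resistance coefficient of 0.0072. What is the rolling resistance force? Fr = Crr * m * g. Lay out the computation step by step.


Fr = 0.0072 * 88.3 * 9.81
= 0.63576 * 9.81
= 6.237 N

6.237 N


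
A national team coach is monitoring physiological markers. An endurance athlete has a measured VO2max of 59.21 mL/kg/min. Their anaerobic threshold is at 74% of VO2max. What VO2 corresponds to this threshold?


Anaerobic threshold VO2 = VO2max * 74%
= 59.21 * 0.74
= 43.82 mL/kg/min

43.82 mL/kg/min


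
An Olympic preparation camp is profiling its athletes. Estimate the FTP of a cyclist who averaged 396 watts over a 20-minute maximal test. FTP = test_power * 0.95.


FTP = 396 * 0.95 = 376.2 W

376.2 W


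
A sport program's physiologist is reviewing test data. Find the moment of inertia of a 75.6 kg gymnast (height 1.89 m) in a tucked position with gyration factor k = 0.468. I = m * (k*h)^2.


Radius of gyration = 0.468 * 1.89 = 0.88452 m
I = 75.6 * 0.88452^2
= 75.6 * 0.782376
= 59.148 kg*m^2

59.148 kg*m^2


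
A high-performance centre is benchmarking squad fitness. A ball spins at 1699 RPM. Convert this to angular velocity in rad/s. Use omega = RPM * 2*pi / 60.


omega = 1699 * 2 * pi / 60
= 1699 * 6.28318531 / 60
= 10675.132 / 60
= 177.919 rad/s

177.919 rad/s


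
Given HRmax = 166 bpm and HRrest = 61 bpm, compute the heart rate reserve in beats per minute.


Heart rate reserve = maximum HR minus resting HR
HRR = 166 - 61 = 105 bpm

105 bpm


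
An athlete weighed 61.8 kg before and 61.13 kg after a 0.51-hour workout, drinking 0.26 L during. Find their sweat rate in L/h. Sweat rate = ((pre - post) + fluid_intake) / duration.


Body mass change = 0.67 kg
Total sweat loss = 0.67 + 0.26 = 0.93 L
Rate = 0.93 / 0.51 = 1.824 L/h

1.824 L/h


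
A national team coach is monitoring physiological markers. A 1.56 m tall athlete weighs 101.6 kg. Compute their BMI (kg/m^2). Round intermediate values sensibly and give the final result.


height^2 = 2.4336 m^2
BMI = 101.6 / 2.4336 = 41.75 kg/m^2

41.75 kg/m^2


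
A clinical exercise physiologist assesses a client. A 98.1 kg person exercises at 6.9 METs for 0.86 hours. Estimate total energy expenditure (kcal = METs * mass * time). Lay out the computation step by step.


Energy = METs * mass(kg) * time(h)
= 6.9 * 98.1 * 0.86
= 582.13 kcal

582.13 kcal


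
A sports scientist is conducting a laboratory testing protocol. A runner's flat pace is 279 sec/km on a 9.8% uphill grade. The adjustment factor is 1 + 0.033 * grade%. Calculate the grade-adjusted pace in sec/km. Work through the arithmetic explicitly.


Factor = 1 + 0.033 * 9.8 = 1.3234
Adjusted pace = 279 * 1.3234
= 369.23 sec/km

369.23 s/km


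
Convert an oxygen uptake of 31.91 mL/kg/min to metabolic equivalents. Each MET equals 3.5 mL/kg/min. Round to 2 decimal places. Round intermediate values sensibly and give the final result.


One MET = 3.5 mL/kg/min
Number of METs = 31.91 / 3.5
= 9.12 METs

9.12 METs


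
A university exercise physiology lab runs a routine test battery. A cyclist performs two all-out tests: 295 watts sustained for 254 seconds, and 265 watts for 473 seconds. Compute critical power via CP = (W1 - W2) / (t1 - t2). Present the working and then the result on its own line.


W1 = P1 * t1 = 295 * 254 = 74930 J
W2 = P2 * t2 = 265 * 473 = 125345 J
CP = (74930 - 125345) / (254 - 473)
= 230.21 W

230.21 W


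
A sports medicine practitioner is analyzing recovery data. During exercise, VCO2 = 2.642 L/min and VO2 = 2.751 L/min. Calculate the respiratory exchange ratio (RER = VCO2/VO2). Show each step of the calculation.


RER = VCO2 / VO2
= 2.642 / 2.751
= 0.9604

0.9604


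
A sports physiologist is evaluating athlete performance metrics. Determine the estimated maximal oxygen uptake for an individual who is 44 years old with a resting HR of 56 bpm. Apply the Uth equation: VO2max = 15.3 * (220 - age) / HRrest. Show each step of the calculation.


HRmax = 220 - 44 = 176
VO2max = 15.3 * (176 / 56)
= 15.3 * 3.1429
= 48.09 mL/kg/min

48.09 mL/kg/min


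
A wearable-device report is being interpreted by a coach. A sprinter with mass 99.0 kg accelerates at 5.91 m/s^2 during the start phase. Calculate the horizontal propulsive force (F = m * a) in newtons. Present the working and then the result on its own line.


F = m * a
= 99.0 * 5.91
= 585.09 N

585.09 N


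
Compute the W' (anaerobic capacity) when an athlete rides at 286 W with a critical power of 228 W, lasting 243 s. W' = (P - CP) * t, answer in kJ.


Above-CP power = 58 W
Duration = 243 s
W' = 58 * 243 = 14094 J
Convert: 14094 / 1000 = 14.094 kJ

14.094 kJ


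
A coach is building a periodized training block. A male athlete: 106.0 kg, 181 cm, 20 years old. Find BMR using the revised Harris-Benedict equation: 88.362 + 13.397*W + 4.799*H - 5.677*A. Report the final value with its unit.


Intercept = 88.362
Weight contribution = 13.397 * 106.0 = 1420.082
Height contribution = 4.799 * 181 = 868.619
Age contribution = 5.677 * 20 = 113.54
BMR = 88.362 + 1420.082 + 868.619 - 113.54
= 2263.52 kcal/day

2263.52 kcal/day


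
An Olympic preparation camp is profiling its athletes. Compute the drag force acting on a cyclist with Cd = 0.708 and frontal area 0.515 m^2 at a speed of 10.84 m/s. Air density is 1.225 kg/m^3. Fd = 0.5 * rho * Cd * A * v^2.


Step 1: v^2 = 117.5056
Step 2: Fd = 0.5 * 1.225 * 0.708 * 0.515 * 117.5056
= 26.242 N

26.242 N


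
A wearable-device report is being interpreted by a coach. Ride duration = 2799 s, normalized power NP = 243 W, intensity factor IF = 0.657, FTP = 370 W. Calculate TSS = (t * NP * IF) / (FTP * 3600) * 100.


Numerator = 2799 * 243 * 0.657 = 446863.149
Denominator = 370 * 3600 = 1332000
TSS = 446863.149 / 1332000 * 100
= 33.55

33.55 TSS


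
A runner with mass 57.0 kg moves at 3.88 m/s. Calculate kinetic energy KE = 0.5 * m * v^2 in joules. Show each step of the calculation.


v^2 = 3.88^2 = 15.0544
KE = 0.5 * 57.0 * 15.0544
= 429.05 J

429.05 J


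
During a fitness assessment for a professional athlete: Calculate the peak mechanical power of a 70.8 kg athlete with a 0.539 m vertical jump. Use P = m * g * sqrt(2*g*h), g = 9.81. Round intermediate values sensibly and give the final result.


First, sqrt(2gh) = sqrt(2 * 9.81 * 0.539)
= sqrt(10.57518) = 3.25195 m/s
Power = 70.8 * 9.81 * 3.25195 = 2258.64 W

2258.64 W


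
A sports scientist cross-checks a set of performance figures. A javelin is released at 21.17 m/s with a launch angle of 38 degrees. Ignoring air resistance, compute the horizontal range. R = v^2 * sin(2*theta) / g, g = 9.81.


Launch speed squared = 448.1689
sin(2 * 38 deg) = 0.970296
Range = 448.1689 * 0.970296 / 9.81
= 44.328 m

44.328 m


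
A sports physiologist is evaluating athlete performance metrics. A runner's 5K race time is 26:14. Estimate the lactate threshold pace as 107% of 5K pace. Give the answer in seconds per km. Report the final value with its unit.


Total race time = 26*60 + 14 = 1574 seconds
5K pace = 1574 / 5 = 314.8 sec/km
LT pace = 314.8 * 1.07 = 336.84 sec/km

336.84 s/km


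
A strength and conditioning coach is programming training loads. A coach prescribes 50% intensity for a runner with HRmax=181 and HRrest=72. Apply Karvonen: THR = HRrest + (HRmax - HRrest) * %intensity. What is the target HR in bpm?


Heart rate reserve = 181 - 72 = 109
Intensity fraction = 50 / 100 = 0.5
THR = 72 + 109 * 0.5 = 126.5 bpm

126.5 bpm


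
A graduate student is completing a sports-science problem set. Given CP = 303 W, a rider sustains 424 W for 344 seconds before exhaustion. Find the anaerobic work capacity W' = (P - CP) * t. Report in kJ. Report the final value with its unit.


Excess power = 424 - 303 = 121 W
Work above CP = 121 * 344 = 41624 J
W' = 41.624 kJ

41.624 kJ


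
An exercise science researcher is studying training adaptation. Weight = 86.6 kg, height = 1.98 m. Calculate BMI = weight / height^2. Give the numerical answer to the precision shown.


height^2 = 1.98^2 = 3.9204
BMI = 86.6 / 3.9204 = 22.09 kg/m^2

22.09 kg/m^2


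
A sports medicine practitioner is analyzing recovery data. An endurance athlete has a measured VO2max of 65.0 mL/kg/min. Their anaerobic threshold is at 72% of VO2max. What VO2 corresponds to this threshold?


Anaerobic threshold VO2 = VO2max * 72%
= 65.0 * 0.72
= 46.8 mL/kg/min

46.8 mL/kg/min


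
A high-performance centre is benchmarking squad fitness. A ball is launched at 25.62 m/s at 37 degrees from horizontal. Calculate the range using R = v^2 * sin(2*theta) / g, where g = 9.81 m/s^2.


sin(2 * 37) = sin(74) = 0.961262
v^2 = 25.62^2 = 656.3844
R = 656.3844 * 0.961262 / 9.81
= 64.318 m

64.318 m


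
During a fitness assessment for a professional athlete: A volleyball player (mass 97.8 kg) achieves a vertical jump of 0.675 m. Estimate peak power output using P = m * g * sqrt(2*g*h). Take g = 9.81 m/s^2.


2 * g * h = 2 * 9.81 * 0.675 = 13.2435
sqrt(13.2435) = 3.639162 m/s
P = 97.8 * 9.81 * 3.639162 = 3491.48 W

3491.48 W


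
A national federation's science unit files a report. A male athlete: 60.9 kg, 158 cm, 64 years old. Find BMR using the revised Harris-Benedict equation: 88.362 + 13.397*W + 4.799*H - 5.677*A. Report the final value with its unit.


Intercept = 88.362
Weight contribution = 13.397 * 60.9 = 815.8773
Height contribution = 4.799 * 158 = 758.242
Age contribution = 5.677 * 64 = 363.328
BMR = 88.362 + 815.8773 + 758.242 - 363.328
= 1299.15 kcal/day

1299.15 kcal/day


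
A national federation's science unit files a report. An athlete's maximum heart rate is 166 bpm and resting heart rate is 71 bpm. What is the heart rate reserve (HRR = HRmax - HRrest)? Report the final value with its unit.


HRR = HRmax - HRrest
= 166 - 71
= 95 bpm

95 bpm


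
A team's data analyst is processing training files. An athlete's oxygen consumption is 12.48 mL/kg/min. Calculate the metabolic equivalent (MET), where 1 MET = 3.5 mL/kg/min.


MET = VO2 / 3.5
= 12.48 / 3.5
= 3.57 METs

3.57 METs


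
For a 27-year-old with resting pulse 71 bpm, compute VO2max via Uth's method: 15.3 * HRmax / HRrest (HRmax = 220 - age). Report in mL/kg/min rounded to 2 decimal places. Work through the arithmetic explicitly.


Step 1: HRmax = 220 - 27 = 193 bpm
Step 2: Ratio = 193 / 71 = 2.7183
Step 3: VO2max = 15.3 * 2.7183 = 41.59 mL/kg/min

41.59 mL/kg/min


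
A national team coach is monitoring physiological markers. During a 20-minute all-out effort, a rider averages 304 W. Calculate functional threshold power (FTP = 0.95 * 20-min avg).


FTP = 0.95 * 304
= 288.8 W

288.8 W


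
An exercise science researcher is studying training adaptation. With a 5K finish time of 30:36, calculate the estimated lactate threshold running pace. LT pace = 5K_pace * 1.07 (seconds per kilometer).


Race duration = 1836 s for 5 km
Average pace = 1836 / 5 = 367.2 s/km
LT pace = 367.2 * 1.07
= 392.9 s/km

392.9 s/km


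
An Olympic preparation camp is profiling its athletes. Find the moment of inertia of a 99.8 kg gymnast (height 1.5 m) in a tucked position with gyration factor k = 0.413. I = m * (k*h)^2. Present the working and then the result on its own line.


Radius of gyration = 0.413 * 1.5 = 0.6195 m
I = 99.8 * 0.6195^2
= 99.8 * 0.38378
= 38.301 kg*m^2

38.301 kg*m^2


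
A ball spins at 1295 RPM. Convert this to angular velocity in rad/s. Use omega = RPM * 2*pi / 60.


omega = 1295 * 2 * pi / 60
= 1295 * 6.28318531 / 60
= 8136.725 / 60
= 135.612 rad/s

135.612 rad/s


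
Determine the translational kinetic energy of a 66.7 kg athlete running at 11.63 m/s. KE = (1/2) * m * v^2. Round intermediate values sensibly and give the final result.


KE = 0.5 * m * v^2
= 0.5 * 66.7 * 11.63^2
= 0.5 * 66.7 * 135.2569
= 4510.82 J

4510.82 J


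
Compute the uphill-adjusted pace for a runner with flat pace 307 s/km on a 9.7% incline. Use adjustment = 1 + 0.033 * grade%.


Adjustment factor = 1 + 0.033 * 9.7 = 1.3201
Grade-adjusted pace = 307 * 1.3201 = 405.27 s/km

405.27 s/km


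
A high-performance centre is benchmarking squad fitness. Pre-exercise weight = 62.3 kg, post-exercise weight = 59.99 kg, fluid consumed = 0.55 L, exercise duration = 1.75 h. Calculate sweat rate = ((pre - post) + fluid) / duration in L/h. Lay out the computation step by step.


Weight loss = 62.3 - 59.99 = 2.31 kg (approx L)
Total sweat = 2.31 + 0.55 = 2.86 L
Sweat rate = 2.86 / 1.75 = 1.634 L/h

1.634 L/h


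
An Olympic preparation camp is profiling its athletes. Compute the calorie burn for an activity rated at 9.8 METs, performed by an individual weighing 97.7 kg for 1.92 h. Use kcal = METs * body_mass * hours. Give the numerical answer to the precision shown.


Product of METs and mass = 9.8 * 97.7 = 957.46
Total kcal = 957.46 * 1.92 = 1838.32 kcal

1838.32 kcal


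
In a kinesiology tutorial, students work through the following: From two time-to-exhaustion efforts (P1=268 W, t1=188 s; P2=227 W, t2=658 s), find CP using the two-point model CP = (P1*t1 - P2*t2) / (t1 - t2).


Work in trial 1 = 50384 J
Work in trial 2 = 149366 J
Delta work = -98982 J
Delta time = -470 s
CP = -98982 / -470 = 210.6 W

210.6 W


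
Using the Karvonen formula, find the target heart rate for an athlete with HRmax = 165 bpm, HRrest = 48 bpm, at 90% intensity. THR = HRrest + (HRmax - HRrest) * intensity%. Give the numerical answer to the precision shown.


HRR = 165 - 48 = 117
THR = 48 + 117 * 0.9
= 48 + 105.3
= 153.3 bpm

153.3 bpm


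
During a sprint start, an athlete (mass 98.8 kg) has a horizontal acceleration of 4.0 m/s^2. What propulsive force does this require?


Propulsive force = mass * acceleration
= 98.8 kg * 4.0 m/s^2
= 395.2 N

395.2 N


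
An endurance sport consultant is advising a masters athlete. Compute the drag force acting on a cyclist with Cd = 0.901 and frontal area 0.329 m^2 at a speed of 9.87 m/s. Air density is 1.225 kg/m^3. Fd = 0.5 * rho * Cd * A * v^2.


Step 1: v^2 = 97.4169
Step 2: Fd = 0.5 * 1.225 * 0.901 * 0.329 * 97.4169
= 17.687 N

17.687 N


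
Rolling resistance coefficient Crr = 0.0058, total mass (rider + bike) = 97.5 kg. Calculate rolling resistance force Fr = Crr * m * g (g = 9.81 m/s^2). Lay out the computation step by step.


Fr = Crr * m * g
= 0.0058 * 97.5 * 9.81
= 5.548 N

5.548 N


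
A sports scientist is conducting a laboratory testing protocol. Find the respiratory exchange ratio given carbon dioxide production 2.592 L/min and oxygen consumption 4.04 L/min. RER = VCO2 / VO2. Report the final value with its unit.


VCO2 = 2.592 L/min
VO2 = 4.04 L/min
RER = 2.592 / 4.04 = 0.6416

0.6416


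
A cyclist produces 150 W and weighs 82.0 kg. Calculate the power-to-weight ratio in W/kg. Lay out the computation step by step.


P/W = power / mass
= 150 / 82.0
= 1.829 W/kg

1.829 W/kg


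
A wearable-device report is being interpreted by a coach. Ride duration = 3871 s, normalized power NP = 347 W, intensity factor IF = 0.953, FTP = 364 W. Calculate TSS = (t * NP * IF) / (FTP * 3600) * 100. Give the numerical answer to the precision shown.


Numerator = 3871 * 347 * 0.953 = 1280104.861
Denominator = 364 * 3600 = 1310400
TSS = 1280104.861 / 1310400 * 100
= 97.69

97.69 TSS


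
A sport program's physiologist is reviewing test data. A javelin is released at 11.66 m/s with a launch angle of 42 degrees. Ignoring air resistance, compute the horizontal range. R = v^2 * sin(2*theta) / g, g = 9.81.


Launch speed squared = 135.9556
sin(2 * 42 deg) = 0.994522
Range = 135.9556 * 0.994522 / 9.81
= 13.783 m

13.783 m


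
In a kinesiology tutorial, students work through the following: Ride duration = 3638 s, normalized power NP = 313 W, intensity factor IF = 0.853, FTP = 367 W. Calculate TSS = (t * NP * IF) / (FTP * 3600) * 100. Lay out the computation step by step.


Numerator = 3638 * 313 * 0.853 = 971305.982
Denominator = 367 * 3600 = 1321200
TSS = 971305.982 / 1321200 * 100
= 73.52

73.52 TSS


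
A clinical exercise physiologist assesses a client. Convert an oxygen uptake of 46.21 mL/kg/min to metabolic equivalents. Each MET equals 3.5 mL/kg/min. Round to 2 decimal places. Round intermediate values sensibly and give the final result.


One MET = 3.5 mL/kg/min
Number of METs = 46.21 / 3.5
= 13.2 METs

13.2 METs


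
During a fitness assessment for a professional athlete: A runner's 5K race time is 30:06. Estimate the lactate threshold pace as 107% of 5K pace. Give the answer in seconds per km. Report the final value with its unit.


Total race time = 30*60 + 6 = 1806 seconds
5K pace = 1806 / 5 = 361.2 sec/km
LT pace = 361.2 * 1.07 = 386.48 sec/km

386.48 s/km


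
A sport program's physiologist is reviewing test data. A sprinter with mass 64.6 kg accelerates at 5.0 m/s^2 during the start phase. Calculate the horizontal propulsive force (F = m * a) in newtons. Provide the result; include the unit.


F = m * a
= 64.6 * 5.0
= 323.0 N

323.0 N


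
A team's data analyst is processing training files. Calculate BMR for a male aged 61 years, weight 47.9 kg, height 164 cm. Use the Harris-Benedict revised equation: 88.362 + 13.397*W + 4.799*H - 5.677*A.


Substituting values:
W term = 13.397 * 47.9 = 641.7163
H term = 4.799 * 164 = 787.036
A term = 5.677 * 61 = 346.297
BMR = 1170.82 kcal/day

1170.82 kcal/day


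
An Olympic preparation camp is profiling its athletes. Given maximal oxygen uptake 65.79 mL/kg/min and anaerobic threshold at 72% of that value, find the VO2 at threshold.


Percentage as decimal = 0.72
VO2 at AT = 65.79 * 0.72 = 47.37 mL/kg/min

47.37 mL/kg/min


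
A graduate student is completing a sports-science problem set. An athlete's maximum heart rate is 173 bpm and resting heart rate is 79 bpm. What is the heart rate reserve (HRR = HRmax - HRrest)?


HRR = HRmax - HRrest
= 173 - 79
= 94 bpm

94 bpm


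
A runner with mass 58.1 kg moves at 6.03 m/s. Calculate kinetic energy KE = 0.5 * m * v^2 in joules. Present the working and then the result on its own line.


v^2 = 6.03^2 = 36.3609
KE = 0.5 * 58.1 * 36.3609
= 1056.28 J

1056.28 J


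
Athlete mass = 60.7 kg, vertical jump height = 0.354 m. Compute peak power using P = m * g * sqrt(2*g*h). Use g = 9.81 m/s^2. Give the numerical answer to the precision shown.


sqrt(2 * 9.81 * 0.354) = sqrt(6.94548) = 2.635428 m/s
P = 60.7 * 9.81 * 2.635428
= 1569.31 W

1569.31 W


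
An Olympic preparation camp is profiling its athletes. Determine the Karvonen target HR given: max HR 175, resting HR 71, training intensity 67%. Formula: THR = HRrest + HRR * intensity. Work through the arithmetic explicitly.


HRR = HRmax - HRrest = 175 - 71 = 104
THR = 71 + 104 * 0.67
= 140.68 bpm

140.68 bpm


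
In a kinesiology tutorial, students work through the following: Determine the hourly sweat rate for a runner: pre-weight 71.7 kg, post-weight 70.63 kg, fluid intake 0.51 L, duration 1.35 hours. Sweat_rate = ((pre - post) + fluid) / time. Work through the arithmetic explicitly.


Mass lost = 71.7 - 70.63 = 1.07 kg
Add fluid consumed: 1.07 + 0.51 = 1.58 L total sweat
Sweat rate = 1.58 / 1.35 = 1.17 L/h

1.17 L/h


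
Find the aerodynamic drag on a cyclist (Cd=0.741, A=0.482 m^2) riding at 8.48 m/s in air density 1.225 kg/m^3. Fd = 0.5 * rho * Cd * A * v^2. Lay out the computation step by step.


Fd = 0.5 * 1.225 * 0.741 * 0.482 * 8.48^2
= 0.5 * 1.225 * 0.741 * 0.482 * 71.9104
= 15.731 N

15.731 N


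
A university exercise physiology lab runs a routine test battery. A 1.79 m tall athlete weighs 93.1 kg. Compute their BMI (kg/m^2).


height^2 = 3.2041 m^2
BMI = 93.1 / 3.2041 = 29.06 kg/m^2

29.06 kg/m^2


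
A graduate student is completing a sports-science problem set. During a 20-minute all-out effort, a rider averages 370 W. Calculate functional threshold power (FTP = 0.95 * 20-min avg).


FTP = 0.95 * 370
= 351.5 W

351.5 W


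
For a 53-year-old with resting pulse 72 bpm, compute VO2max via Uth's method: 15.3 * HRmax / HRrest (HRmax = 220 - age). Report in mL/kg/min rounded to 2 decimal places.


Step 1: HRmax = 220 - 53 = 167 bpm
Step 2: Ratio = 167 / 72 = 2.3194
Step 3: VO2max = 15.3 * 2.3194 = 35.49 mL/kg/min

35.49 mL/kg/min


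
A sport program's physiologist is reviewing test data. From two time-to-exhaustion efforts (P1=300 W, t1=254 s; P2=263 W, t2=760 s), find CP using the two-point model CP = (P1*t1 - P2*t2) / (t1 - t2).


Work in trial 1 = 76200 J
Work in trial 2 = 199880 J
Delta work = -123680 J
Delta time = -506 s
CP = -123680 / -506 = 244.43 W

244.43 W


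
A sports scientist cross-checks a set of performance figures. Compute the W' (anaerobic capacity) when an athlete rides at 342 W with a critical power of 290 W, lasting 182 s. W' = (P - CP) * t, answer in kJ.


Above-CP power = 52 W
Duration = 182 s
W' = 52 * 182 = 9464 J
Convert: 9464 / 1000 = 9.464 kJ

9.464 kJ


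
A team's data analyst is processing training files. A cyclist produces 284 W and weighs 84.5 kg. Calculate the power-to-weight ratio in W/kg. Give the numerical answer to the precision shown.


P/W = power / mass
= 284 / 84.5
= 3.361 W/kg

3.361 W/kg


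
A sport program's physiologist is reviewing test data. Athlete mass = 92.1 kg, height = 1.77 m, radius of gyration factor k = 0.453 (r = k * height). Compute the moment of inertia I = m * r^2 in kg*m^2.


r = k * height = 0.453 * 1.77 = 0.80181 m
r^2 = 0.80181^2 = 0.642899
I = 92.1 * 0.642899 = 59.211 kg*m^2

59.211 kg*m^2


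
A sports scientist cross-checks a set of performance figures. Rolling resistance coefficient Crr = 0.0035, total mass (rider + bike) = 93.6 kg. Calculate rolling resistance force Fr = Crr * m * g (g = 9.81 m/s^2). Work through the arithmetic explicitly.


Fr = Crr * m * g
= 0.0035 * 93.6 * 9.81
= 3.214 N

3.214 N


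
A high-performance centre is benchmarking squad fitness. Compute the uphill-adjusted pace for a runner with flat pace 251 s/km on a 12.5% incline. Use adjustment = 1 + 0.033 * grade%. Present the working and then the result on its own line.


Adjustment factor = 1 + 0.033 * 12.5 = 1.4125
Grade-adjusted pace = 251 * 1.4125 = 354.54 s/km

354.54 s/km


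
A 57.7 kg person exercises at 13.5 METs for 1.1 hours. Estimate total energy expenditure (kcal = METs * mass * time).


Energy = METs * mass(kg) * time(h)
= 13.5 * 57.7 * 1.1
= 856.85 kcal

856.85 kcal


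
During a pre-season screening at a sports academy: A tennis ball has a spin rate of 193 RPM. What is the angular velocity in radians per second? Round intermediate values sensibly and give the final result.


Convert RPM to rad/s: multiply by 2*pi and divide by 60
omega = 193 * 2 * pi / 60
= 20.211 rad/s

20.211 rad/s


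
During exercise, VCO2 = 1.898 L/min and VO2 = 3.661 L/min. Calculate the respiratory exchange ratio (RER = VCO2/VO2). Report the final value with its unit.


RER = VCO2 / VO2
= 1.898 / 3.661
= 0.5184

0.5184


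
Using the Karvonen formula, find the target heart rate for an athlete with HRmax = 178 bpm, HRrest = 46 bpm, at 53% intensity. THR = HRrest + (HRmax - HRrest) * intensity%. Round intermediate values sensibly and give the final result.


HRR = 178 - 46 = 132
THR = 46 + 132 * 0.53
= 46 + 69.96
= 115.96 bpm

115.96 bpm


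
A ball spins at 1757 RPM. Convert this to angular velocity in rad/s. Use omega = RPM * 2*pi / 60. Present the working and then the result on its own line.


omega = 1757 * 2 * pi / 60
= 1757 * 6.28318531 / 60
= 11039.557 / 60
= 183.993 rad/s

183.993 rad/s


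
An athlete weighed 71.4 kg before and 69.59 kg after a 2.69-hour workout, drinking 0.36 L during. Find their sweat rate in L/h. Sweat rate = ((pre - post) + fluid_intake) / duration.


Body mass change = 1.81 kg
Total sweat loss = 1.81 + 0.36 = 2.17 L
Rate = 2.17 / 2.69 = 0.807 L/h

0.807 L/h


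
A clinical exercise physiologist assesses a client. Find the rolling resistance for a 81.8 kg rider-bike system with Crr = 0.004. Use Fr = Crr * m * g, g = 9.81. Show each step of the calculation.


m * g = 81.8 * 9.81 = 802.458 N
Fr = 0.004 * 802.458 = 3.21 N

3.21 N


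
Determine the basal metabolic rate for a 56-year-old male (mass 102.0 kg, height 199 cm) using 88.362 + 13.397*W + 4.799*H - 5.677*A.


BMR = 88.362 + 13.397*102.0 + 4.799*199 - 5.677*56
= 2091.95 kcal/day

2091.95 kcal/day


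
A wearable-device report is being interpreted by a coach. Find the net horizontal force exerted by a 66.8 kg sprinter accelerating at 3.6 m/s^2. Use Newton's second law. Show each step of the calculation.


Newton's second law: F = m * a
F = 66.8 * 3.6 = 240.48 N

240.48 N


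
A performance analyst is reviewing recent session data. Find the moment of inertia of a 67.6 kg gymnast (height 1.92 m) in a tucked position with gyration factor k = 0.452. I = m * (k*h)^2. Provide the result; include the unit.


Radius of gyration = 0.452 * 1.92 = 0.86784 m
I = 67.6 * 0.86784^2
= 67.6 * 0.753146
= 50.913 kg*m^2

50.913 kg*m^2


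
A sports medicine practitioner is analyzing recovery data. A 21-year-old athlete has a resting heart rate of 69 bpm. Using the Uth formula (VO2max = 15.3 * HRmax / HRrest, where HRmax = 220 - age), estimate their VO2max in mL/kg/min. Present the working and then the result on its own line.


HRmax = 220 - 21 = 199 bpm
Ratio = HRmax / HRrest = 199 / 69 = 2.8841
VO2max = 15.3 * 2.8841 = 44.13 mL/kg/min

44.13 mL/kg/min


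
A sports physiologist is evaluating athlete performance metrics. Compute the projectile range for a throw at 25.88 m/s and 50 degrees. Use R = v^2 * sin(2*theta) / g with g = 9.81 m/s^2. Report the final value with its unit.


Two times the angle = 100 degrees
sin(100) = 0.984808
R = 669.7744 * 0.984808 / 9.81 = 67.237 m

67.237 m


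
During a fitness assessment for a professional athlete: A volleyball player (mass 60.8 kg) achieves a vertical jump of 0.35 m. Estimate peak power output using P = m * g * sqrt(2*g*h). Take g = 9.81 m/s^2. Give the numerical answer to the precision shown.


2 * g * h = 2 * 9.81 * 0.35 = 6.867
sqrt(6.867) = 2.620496 m/s
P = 60.8 * 9.81 * 2.620496 = 1562.99 W

1562.99 W


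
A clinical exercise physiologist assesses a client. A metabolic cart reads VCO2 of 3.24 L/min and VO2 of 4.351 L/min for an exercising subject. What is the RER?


RER = VCO2 / VO2 = 3.24 / 4.351 = 0.7447

0.7447


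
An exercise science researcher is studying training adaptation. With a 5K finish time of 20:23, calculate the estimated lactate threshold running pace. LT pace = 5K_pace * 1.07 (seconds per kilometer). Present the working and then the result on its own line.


Race duration = 1223 s for 5 km
Average pace = 1223 / 5 = 244.6 s/km
LT pace = 244.6 * 1.07
= 261.72 s/km

261.72 s/km


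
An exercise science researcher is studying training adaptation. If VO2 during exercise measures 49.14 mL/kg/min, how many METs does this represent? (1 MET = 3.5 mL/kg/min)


METs = VO2 / 3.5 = 49.14 / 3.5 = 14.04

14.04 METs


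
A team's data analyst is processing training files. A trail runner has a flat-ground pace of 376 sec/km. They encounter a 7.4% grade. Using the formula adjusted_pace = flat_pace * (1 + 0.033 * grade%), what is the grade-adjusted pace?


Grade factor = 1 + 0.033 * 7.4 = 1.2442
Adjusted = 376 * 1.2442 = 467.82 sec/km

467.82 s/km


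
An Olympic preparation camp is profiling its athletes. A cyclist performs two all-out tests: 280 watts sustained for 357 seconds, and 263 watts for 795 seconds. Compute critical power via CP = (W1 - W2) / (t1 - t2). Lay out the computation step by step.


W1 = P1 * t1 = 280 * 357 = 99960 J
W2 = P2 * t2 = 263 * 795 = 209085 J
CP = (99960 - 209085) / (357 - 795)
= 249.14 W

249.14 W


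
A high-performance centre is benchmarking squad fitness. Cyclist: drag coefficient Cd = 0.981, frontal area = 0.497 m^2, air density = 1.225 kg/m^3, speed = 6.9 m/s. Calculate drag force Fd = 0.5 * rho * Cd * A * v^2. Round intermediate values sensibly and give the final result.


v^2 = 6.9^2 = 47.61
Fd = 0.5 * 1.225 * 0.981 * 0.497 * 47.61
= 14.218 N

14.218 N


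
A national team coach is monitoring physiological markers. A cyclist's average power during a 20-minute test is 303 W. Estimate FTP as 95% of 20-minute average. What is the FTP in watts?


FTP = 20-min power * 0.95
= 303 * 0.95
= 287.85 W

287.85 W


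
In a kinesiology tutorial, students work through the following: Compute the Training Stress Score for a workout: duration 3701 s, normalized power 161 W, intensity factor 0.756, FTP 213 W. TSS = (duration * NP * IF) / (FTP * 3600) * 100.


Product = 3701 * 161 * 0.756 = 450470.916
Base = 213 * 3600 = 766800
TSS = 450470.916 / 766800 * 100 = 58.75

58.75 TSS


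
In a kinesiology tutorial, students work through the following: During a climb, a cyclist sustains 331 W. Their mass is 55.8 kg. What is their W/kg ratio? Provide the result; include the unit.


Power-to-weight = 331 W / 55.8 kg
= 5.932 W/kg

5.932 W/kg


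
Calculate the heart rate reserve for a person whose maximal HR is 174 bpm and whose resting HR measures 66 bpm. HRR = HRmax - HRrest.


HRmax = 174 bpm
HRrest = 66 bpm
HRR = 174 - 66 = 108 bpm

108 bpm


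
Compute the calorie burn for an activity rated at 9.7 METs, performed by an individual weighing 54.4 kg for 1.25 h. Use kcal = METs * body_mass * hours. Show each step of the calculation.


Product of METs and mass = 9.7 * 54.4 = 527.68
Total kcal = 527.68 * 1.25 = 659.6 kcal

659.6 kcal


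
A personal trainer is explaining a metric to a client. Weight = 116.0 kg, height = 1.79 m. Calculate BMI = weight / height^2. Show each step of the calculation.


height^2 = 1.79^2 = 3.2041
BMI = 116.0 / 3.2041 = 36.2 kg/m^2

36.2 kg/m^2


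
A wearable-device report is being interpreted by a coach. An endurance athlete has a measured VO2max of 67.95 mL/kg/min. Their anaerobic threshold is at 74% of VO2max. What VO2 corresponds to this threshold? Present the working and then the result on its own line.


Anaerobic threshold VO2 = VO2max * 74%
= 67.95 * 0.74
= 50.28 mL/kg/min

50.28 mL/kg/min


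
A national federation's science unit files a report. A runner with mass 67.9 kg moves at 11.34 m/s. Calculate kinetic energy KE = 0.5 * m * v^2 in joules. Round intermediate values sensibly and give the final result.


v^2 = 11.34^2 = 128.5956
KE = 0.5 * 67.9 * 128.5956
= 4365.82 J

4365.82 J


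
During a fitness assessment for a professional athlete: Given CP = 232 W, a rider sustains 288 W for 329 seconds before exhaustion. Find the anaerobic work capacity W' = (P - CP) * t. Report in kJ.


Excess power = 288 - 232 = 56 W
Work above CP = 56 * 329 = 18424 J
W' = 18.424 kJ

18.424 kJ


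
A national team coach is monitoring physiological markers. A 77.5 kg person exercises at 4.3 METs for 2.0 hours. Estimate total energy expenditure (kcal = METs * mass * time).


Energy = METs * mass(kg) * time(h)
= 4.3 * 77.5 * 2.0
= 666.5 kcal

666.5 kcal


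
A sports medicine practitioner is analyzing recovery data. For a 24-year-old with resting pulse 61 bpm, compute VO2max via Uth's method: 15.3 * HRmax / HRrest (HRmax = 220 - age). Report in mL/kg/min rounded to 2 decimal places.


Step 1: HRmax = 220 - 24 = 196 bpm
Step 2: Ratio = 196 / 61 = 3.2131
Step 3: VO2max = 15.3 * 3.2131 = 49.16 mL/kg/min

49.16 mL/kg/min


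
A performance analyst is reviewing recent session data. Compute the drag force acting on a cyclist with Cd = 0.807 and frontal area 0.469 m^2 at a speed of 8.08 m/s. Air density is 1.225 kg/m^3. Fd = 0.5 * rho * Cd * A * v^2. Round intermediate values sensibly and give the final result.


Step 1: v^2 = 65.2864
Step 2: Fd = 0.5 * 1.225 * 0.807 * 0.469 * 65.2864
= 15.135 N

15.135 N


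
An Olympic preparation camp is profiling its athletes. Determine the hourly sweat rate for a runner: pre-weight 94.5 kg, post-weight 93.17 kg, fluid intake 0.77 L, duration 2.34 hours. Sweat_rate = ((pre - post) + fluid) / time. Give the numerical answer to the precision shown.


Mass lost = 94.5 - 93.17 = 1.33 kg
Add fluid consumed: 1.33 + 0.77 = 2.1 L total sweat
Sweat rate = 2.1 / 2.34 = 0.897 L/h

0.897 L/h


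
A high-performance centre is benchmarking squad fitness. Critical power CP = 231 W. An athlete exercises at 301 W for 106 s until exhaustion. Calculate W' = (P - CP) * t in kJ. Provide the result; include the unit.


P - CP = 301 - 231 = 70 W
W' = 70 * 106 = 7420 J
= 7420 / 1000 = 7.42 kJ

7.42 kJ


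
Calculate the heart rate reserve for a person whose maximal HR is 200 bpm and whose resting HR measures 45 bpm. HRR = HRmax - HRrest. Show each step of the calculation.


HRmax = 200 bpm
HRrest = 45 bpm
HRR = 200 - 45 = 155 bpm

155 bpm


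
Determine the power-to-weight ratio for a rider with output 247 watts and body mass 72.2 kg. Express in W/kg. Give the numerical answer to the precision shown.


P/W = 247 / 72.2 = 3.421 W/kg

3.421 W/kg


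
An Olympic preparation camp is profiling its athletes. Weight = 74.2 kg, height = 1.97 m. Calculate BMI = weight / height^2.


height^2 = 1.97^2 = 3.8809
BMI = 74.2 / 3.8809 = 19.12 kg/m^2

19.12 kg/m^2


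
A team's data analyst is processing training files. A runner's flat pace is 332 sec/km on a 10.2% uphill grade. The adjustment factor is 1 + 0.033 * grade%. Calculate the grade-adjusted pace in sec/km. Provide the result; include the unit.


Factor = 1 + 0.033 * 10.2 = 1.3366
Adjusted pace = 332 * 1.3366
= 443.75 sec/km

443.75 s/km


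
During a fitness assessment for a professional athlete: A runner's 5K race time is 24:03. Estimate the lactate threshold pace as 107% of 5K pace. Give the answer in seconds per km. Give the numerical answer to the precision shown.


Total race time = 24*60 + 3 = 1443 seconds
5K pace = 1443 / 5 = 288.6 sec/km
LT pace = 288.6 * 1.07 = 308.8 sec/km

308.8 s/km


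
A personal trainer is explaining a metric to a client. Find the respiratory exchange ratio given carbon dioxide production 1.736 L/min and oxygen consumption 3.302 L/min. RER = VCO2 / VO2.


VCO2 = 1.736 L/min
VO2 = 3.302 L/min
RER = 1.736 / 3.302 = 0.5257

0.5257


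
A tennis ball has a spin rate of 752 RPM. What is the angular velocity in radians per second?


Convert RPM to rad/s: multiply by 2*pi and divide by 60
omega = 752 * 2 * pi / 60
= 78.749 rad/s

78.749 rad/s


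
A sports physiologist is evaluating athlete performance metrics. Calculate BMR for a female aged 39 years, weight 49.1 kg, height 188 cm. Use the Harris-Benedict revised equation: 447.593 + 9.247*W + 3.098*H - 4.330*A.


Substituting values:
W term = 9.247 * 49.1 = 454.0277
H term = 3.098 * 188 = 582.424
A term = 4.330 * 39 = 168.87
BMR = 1315.17 kcal/day

1315.17 kcal/day
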